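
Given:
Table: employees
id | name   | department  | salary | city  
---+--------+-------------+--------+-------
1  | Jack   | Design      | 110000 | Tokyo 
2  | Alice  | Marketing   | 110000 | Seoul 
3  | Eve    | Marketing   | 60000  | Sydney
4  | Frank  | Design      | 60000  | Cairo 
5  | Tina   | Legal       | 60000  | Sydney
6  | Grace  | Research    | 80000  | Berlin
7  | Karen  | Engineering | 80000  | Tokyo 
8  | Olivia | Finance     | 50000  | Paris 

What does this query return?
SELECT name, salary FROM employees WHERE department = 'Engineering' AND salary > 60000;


Filtering: department = 'Engineering' AND salary > 60000
Matching: 1 rows

1 rows:
Karen, 80000


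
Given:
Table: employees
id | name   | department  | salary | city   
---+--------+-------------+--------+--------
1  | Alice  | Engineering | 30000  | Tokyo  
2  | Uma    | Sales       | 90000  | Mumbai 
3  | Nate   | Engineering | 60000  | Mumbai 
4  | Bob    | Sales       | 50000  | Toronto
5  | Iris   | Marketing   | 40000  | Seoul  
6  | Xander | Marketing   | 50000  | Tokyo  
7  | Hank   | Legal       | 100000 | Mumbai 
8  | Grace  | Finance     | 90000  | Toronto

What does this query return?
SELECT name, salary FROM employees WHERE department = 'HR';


Filtering: department = 'HR'
Matching rows: 0

Empty result set (0 rows)


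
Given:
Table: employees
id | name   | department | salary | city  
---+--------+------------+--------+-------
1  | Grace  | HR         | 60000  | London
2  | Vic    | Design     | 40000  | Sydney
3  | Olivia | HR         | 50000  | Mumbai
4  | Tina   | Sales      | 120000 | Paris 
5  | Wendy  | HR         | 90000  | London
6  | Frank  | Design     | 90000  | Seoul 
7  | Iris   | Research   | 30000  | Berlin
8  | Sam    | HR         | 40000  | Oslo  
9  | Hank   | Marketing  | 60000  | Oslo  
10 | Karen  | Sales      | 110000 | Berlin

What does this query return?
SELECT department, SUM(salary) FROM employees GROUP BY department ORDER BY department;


Summing salary within each department:
  Design: 40000 + 90000 = 130000
  HR: 60000 + 50000 + 90000 + 40000 = 240000
  Marketing: 60000 = 60000
  Research: 30000 = 30000
  Sales: 120000 + 110000 = 230000


5 groups:
Design, 130000
HR, 240000
Marketing, 60000
Research, 30000
Sales, 230000


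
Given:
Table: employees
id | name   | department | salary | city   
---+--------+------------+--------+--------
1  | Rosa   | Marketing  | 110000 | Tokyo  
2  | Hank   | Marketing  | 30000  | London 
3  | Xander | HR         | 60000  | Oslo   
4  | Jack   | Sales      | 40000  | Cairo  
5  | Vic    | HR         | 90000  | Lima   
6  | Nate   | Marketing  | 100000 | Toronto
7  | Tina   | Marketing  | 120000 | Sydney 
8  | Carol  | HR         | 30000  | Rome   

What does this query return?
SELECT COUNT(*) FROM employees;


COUNT(*) counts all rows

8


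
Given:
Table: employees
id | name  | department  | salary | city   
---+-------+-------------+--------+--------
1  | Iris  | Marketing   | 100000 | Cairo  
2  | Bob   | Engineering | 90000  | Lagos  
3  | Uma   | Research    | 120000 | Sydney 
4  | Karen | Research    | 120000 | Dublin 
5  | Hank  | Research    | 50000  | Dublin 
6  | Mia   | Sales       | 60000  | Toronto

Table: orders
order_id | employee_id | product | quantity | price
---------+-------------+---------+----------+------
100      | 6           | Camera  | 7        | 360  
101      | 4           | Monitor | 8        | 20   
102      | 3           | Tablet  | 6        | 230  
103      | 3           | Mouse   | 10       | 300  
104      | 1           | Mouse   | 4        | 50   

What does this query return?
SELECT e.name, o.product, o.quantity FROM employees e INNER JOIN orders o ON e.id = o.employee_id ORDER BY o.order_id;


Joining employees.id = orders.employee_id:
  employee Mia (id=6) -> order Camera
  employee Karen (id=4) -> order Monitor
  employee Uma (id=3) -> order Tablet
  employee Uma (id=3) -> order Mouse
  employee Iris (id=1) -> order Mouse


5 rows:
Mia, Camera, 7
Karen, Monitor, 8
Uma, Tablet, 6
Uma, Mouse, 10
Iris, Mouse, 4


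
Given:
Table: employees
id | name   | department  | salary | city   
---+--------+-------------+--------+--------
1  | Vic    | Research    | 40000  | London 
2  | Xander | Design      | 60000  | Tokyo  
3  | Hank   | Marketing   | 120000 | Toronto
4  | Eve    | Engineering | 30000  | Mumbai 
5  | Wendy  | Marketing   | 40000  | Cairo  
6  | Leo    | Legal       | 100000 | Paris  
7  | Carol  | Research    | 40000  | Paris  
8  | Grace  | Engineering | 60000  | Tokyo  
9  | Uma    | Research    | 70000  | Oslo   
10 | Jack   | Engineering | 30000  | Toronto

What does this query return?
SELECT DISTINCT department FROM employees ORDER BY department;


All 'department' values (row order): Research, Design, Marketing, Engineering, Marketing, Legal, Research, Engineering, Research, Engineering
Removing duplicates leaves 5 unique value(s).

5 values:
Design
Engineering
Legal
Marketing
Research


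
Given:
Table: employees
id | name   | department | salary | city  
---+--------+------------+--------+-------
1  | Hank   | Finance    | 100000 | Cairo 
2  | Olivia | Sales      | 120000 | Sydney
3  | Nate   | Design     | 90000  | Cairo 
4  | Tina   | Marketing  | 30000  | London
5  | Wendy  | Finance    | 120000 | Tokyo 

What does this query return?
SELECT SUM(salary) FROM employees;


SUM(salary) = 100000 + 120000 + 90000 + 30000 + 120000 = 460000

460000


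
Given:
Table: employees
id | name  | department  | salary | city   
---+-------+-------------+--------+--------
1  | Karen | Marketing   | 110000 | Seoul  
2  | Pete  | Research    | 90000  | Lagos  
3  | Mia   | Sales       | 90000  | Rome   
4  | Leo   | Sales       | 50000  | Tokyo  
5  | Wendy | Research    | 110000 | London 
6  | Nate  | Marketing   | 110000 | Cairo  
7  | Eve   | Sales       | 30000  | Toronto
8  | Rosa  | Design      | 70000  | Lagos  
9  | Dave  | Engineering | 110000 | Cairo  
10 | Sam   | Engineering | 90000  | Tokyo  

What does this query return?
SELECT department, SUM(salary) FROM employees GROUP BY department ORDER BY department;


Summing salary within each department:
  Design: 70000 = 70000
  Engineering: 110000 + 90000 = 200000
  Marketing: 110000 + 110000 = 220000
  Research: 90000 + 110000 = 200000
  Sales: 90000 + 50000 + 30000 = 170000


5 groups:
Design, 70000
Engineering, 200000
Marketing, 220000
Research, 200000
Sales, 170000


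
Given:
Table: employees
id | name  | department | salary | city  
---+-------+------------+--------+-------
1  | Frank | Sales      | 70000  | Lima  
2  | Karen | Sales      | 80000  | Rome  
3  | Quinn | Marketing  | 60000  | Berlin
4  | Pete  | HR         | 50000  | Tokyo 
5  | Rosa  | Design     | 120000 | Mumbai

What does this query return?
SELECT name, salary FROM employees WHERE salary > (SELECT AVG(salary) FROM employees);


Subquery: AVG(salary) = 76000.0
Filtering: salary > 76000.0
  Karen (80000) -> MATCH
  Rosa (120000) -> MATCH


2 rows:
Karen, 80000
Rosa, 120000


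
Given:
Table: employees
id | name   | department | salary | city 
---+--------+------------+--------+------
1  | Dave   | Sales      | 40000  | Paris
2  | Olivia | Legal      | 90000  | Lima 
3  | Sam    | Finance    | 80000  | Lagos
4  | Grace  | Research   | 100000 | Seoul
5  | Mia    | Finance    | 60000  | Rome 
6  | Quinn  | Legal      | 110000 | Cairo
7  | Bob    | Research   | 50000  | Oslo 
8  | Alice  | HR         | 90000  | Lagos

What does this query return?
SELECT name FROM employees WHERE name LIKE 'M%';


LIKE 'M%' matches names starting with 'M'
Matching: 1

1 rows:
Mia


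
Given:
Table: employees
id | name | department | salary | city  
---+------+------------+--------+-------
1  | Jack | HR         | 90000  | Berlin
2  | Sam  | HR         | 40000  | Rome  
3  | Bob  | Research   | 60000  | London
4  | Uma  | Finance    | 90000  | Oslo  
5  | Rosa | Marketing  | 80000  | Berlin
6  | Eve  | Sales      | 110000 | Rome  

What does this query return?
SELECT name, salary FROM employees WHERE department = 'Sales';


Filtering: department = 'Sales'
Matching rows: 1

1 rows:
Eve, 110000


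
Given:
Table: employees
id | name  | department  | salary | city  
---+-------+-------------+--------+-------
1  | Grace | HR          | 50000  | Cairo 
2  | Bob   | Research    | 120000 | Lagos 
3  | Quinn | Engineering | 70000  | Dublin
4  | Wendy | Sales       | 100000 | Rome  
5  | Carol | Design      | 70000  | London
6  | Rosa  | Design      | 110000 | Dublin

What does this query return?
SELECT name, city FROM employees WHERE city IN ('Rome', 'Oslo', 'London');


Filtering: city IN ('Rome', 'Oslo', 'London')
Matching: 2 rows

2 rows:
Wendy, Rome
Carol, London


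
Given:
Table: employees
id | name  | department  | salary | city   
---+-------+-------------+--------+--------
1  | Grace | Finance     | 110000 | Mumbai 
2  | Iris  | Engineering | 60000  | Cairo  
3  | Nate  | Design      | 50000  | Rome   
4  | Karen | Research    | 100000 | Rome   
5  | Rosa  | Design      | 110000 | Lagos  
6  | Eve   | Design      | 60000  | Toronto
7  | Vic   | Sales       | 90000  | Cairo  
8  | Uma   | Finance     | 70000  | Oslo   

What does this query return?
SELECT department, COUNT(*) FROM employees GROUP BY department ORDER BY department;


Assigning each row to its department group:
  Grace -> Finance
  Iris -> Engineering
  Nate -> Design
  Karen -> Research
  Rosa -> Design
  Eve -> Design
  Vic -> Sales
  Uma -> Finance


5 groups:
Design, 3
Engineering, 1
Finance, 2
Research, 1
Sales, 1


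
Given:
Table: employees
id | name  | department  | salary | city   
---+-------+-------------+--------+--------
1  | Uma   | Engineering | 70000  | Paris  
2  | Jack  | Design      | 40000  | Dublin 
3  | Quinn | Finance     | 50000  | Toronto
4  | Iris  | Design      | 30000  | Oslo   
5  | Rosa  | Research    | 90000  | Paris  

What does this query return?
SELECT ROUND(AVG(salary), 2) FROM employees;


SUM(salary) = 280000
COUNT = 5
ROUND(AVG, 2) = ROUND(280000 / 5, 2) = 56000.0

56000.0


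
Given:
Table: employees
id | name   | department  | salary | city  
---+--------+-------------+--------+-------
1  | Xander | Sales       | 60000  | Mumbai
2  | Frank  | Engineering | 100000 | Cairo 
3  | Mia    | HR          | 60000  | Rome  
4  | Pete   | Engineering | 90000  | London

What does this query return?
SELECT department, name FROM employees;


Projecting columns: department, name

4 rows:
Sales, Xander
Engineering, Frank
HR, Mia
Engineering, Pete


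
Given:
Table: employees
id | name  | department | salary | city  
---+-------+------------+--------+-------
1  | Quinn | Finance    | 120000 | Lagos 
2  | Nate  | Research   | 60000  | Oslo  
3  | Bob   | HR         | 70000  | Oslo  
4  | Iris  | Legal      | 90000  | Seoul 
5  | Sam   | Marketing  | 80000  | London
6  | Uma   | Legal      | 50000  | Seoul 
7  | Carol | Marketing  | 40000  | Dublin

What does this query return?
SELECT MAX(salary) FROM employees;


Salaries: 120000, 60000, 70000, 90000, 80000, 50000, 40000
MAX = 120000

120000


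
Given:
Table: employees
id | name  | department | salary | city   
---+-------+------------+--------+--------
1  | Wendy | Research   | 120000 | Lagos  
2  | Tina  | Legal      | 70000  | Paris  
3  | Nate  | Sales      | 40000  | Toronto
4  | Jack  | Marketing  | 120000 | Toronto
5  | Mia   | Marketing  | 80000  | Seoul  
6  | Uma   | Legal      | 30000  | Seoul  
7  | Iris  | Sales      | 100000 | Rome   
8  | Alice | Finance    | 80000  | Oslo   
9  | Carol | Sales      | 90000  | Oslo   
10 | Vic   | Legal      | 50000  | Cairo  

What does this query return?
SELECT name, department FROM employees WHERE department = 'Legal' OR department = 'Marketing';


Filtering: department = 'Legal' OR 'Marketing'
Matching: 5 rows

5 rows:
Tina, Legal
Jack, Marketing
Mia, Marketing
Uma, Legal
Vic, Legal


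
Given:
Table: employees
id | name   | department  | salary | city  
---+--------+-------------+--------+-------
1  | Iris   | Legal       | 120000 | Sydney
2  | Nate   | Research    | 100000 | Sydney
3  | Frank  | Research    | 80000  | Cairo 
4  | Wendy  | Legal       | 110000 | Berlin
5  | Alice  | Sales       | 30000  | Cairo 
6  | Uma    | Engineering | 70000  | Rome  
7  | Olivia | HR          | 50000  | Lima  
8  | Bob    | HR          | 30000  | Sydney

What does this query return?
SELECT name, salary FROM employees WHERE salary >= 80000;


Filtering: salary >= 80000
Matching: 4 rows

4 rows:
Iris, 120000
Nate, 100000
Frank, 80000
Wendy, 110000


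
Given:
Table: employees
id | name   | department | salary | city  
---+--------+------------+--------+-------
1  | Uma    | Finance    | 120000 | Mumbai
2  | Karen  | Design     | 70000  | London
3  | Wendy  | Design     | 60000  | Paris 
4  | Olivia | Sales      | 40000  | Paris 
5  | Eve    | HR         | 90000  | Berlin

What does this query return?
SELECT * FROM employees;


SELECT * returns all 5 rows with all columns

5 rows:
1, Uma, Finance, 120000, Mumbai
2, Karen, Design, 70000, London
3, Wendy, Design, 60000, Paris
4, Olivia, Sales, 40000, Paris
5, Eve, HR, 90000, Berlin


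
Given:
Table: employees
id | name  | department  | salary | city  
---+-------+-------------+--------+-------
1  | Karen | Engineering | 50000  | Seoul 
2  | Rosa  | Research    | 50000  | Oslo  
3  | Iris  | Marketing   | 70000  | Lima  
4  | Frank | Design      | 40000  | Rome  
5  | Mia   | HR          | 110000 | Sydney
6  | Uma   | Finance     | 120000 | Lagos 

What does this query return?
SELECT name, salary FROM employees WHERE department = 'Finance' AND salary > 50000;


Filtering: department = 'Finance' AND salary > 50000
Matching: 1 rows

1 rows:
Uma, 120000


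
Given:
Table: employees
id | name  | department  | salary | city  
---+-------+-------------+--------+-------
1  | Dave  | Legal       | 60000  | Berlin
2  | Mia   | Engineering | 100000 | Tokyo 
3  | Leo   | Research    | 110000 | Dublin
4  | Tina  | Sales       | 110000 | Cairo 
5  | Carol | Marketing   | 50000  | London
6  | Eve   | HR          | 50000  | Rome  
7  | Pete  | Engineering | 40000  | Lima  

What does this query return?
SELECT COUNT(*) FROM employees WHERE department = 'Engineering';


Counting rows where department = 'Engineering'
  Mia -> MATCH
  Pete -> MATCH


2


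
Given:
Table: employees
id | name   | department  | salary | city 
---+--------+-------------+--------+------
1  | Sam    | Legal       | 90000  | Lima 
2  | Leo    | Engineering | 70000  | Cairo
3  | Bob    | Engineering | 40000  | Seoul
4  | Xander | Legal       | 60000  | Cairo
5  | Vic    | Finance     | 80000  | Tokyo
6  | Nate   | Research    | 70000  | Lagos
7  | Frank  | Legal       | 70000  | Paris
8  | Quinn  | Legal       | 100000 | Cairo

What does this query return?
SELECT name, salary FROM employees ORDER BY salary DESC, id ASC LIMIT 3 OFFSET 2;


Sort by salary DESC (id ASC tiebreak), then skip 2 and take 3
Rows 3 through 5

3 rows:
Vic, 80000
Leo, 70000
Nate, 70000


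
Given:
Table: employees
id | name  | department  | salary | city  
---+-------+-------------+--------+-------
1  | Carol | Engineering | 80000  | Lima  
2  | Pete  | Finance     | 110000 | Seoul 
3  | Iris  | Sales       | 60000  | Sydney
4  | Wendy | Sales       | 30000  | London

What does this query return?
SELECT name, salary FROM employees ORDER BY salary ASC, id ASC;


Sorting by salary ASC, then id ASC for ties

4 rows:
Wendy, 30000
Iris, 60000
Carol, 80000
Pete, 110000


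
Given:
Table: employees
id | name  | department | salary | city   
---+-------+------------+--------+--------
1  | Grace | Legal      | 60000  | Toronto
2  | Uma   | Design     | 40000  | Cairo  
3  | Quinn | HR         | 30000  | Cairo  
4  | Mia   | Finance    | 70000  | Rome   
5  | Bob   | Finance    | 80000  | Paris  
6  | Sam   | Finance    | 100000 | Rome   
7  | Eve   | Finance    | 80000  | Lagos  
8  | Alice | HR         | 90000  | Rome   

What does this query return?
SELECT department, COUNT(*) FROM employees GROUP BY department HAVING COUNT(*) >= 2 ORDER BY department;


Groups with count >= 2:
  Finance: 4 -> PASS
  HR: 2 -> PASS
  Design: 1 -> filtered out
  Legal: 1 -> filtered out


2 groups:
Finance, 4
HR, 2


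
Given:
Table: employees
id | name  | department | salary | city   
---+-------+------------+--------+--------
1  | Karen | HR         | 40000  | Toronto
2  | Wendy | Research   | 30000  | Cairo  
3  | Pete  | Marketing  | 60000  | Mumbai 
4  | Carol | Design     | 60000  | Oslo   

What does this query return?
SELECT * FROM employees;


SELECT * returns all 4 rows with all columns

4 rows:
1, Karen, HR, 40000, Toronto
2, Wendy, Research, 30000, Cairo
3, Pete, Marketing, 60000, Mumbai
4, Carol, Design, 60000, Oslo


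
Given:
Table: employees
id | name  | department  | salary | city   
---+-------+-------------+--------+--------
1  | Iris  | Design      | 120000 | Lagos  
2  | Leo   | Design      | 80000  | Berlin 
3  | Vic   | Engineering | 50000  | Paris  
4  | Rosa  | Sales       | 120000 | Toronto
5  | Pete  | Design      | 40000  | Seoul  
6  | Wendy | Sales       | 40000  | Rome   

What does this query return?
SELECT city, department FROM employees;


Projecting columns: city, department

6 rows:
Lagos, Design
Berlin, Design
Paris, Engineering
Toronto, Sales
Seoul, Design
Rome, Sales


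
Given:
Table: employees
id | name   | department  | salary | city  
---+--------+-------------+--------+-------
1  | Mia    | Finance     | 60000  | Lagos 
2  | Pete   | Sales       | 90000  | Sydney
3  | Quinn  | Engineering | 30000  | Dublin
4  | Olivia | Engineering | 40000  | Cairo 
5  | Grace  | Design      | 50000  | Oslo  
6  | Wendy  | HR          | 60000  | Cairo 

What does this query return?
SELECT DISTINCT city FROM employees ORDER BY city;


All 'city' values (row order): Lagos, Sydney, Dublin, Cairo, Oslo, Cairo
Removing duplicates leaves 5 unique value(s).

5 values:
Cairo
Dublin
Lagos
Oslo
Sydney


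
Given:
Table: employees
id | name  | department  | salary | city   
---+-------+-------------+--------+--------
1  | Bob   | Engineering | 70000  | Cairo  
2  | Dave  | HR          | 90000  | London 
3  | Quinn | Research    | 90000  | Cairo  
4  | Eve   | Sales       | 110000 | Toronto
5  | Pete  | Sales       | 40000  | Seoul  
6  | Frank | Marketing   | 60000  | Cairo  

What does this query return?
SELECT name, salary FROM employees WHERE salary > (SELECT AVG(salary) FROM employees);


Subquery: AVG(salary) = 76666.67
Filtering: salary > 76666.67
  Dave (90000) -> MATCH
  Quinn (90000) -> MATCH
  Eve (110000) -> MATCH


3 rows:
Dave, 90000
Quinn, 90000
Eve, 110000


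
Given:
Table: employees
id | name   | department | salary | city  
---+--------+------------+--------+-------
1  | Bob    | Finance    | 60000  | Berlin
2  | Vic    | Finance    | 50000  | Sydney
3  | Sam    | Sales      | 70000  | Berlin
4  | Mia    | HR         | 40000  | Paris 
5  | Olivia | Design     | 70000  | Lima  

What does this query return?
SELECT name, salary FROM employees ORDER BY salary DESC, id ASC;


Sorting by salary DESC, then id ASC for ties

5 rows:
Sam, 70000
Olivia, 70000
Bob, 60000
Vic, 50000
Mia, 40000


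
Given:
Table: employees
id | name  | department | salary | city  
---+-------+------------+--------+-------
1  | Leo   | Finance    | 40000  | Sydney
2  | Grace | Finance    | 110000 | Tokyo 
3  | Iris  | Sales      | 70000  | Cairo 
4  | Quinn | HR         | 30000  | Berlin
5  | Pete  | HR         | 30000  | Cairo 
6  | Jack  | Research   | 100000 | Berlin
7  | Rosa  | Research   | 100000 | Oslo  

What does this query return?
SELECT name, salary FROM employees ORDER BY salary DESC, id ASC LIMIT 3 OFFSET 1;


Sort by salary DESC (id ASC tiebreak), then skip 1 and take 3
Rows 2 through 4

3 rows:
Jack, 100000
Rosa, 100000
Iris, 70000


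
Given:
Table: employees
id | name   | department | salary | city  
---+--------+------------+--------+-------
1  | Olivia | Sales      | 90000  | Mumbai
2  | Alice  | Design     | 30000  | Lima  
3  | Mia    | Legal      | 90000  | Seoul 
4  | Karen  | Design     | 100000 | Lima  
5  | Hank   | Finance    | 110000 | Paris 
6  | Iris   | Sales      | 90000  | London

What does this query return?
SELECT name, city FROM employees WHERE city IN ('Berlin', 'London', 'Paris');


Filtering: city IN ('Berlin', 'London', 'Paris')
Matching: 2 rows

2 rows:
Hank, Paris
Iris, London


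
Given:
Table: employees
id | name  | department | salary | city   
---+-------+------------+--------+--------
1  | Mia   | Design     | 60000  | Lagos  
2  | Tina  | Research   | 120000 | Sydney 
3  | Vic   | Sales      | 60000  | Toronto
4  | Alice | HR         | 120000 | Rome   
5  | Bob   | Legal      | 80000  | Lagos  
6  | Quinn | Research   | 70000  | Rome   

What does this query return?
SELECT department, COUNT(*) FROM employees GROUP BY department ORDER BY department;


Assigning each row to its department group:
  Mia -> Design
  Tina -> Research
  Vic -> Sales
  Alice -> HR
  Bob -> Legal
  Quinn -> Research


5 groups:
Design, 1
HR, 1
Legal, 1
Research, 2
Sales, 1


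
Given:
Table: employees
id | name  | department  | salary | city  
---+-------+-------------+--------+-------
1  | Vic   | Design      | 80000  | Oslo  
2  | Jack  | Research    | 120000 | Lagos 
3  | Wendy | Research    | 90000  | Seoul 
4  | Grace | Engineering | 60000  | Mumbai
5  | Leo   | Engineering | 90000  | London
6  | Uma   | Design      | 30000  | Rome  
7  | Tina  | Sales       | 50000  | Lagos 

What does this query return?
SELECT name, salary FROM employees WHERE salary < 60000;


Filtering: salary < 60000
Matching: 2 rows

2 rows:
Uma, 30000
Tina, 50000


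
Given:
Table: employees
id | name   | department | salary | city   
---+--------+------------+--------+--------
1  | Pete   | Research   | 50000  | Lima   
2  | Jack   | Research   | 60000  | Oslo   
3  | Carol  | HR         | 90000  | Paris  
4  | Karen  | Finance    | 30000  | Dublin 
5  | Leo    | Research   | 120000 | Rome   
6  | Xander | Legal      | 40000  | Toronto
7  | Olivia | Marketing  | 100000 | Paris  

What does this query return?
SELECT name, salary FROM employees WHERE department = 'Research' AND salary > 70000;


Filtering: department = 'Research' AND salary > 70000
Matching: 1 rows

1 rows:
Leo, 120000


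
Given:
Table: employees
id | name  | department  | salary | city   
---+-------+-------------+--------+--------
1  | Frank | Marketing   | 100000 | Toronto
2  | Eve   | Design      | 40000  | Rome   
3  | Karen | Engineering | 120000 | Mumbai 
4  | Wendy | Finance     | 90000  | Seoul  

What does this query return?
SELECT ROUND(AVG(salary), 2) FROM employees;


SUM(salary) = 350000
COUNT = 4
ROUND(AVG, 2) = ROUND(350000 / 4, 2) = 87500.0

87500.0


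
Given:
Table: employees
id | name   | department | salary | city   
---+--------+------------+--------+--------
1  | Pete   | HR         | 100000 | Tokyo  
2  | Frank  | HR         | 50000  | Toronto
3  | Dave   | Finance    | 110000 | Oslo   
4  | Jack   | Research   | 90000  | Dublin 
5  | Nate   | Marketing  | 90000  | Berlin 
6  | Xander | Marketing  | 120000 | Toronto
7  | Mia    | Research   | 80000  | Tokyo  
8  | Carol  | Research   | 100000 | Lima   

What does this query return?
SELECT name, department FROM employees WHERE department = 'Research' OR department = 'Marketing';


Filtering: department = 'Research' OR 'Marketing'
Matching: 5 rows

5 rows:
Jack, Research
Nate, Marketing
Xander, Marketing
Mia, Research
Carol, Research


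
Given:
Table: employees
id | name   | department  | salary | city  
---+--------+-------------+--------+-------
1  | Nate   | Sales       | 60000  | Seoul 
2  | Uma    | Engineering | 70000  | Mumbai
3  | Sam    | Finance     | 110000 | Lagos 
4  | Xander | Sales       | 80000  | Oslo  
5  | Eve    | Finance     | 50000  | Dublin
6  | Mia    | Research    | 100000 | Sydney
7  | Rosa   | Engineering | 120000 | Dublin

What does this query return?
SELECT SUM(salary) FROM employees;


SUM(salary) = 60000 + 70000 + 110000 + 80000 + 50000 + 100000 + 120000 = 590000

590000


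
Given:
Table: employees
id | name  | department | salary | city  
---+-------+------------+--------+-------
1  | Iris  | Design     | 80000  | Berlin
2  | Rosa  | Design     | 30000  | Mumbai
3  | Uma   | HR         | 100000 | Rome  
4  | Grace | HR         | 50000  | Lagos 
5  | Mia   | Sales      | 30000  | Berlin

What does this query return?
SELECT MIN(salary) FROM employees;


Salaries: 80000, 30000, 100000, 50000, 30000
MIN = 30000

30000


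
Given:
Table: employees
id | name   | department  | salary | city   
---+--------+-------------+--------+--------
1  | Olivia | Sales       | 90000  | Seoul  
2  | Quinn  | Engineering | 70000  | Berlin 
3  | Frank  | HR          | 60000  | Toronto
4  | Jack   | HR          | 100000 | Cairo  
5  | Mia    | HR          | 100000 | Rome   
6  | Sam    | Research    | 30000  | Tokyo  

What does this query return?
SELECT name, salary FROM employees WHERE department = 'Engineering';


Filtering: department = 'Engineering'
Matching rows: 1

1 rows:
Quinn, 70000


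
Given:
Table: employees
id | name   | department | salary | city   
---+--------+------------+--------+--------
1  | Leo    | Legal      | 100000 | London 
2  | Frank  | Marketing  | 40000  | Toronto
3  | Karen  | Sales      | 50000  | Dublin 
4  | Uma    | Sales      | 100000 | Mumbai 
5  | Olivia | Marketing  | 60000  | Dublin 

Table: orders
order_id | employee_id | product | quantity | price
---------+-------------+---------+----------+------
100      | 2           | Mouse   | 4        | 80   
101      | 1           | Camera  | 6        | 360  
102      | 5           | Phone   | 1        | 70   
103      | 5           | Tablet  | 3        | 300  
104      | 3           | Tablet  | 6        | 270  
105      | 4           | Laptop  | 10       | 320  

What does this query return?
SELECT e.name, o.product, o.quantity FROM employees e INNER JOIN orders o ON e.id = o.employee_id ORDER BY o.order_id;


Joining employees.id = orders.employee_id:
  employee Frank (id=2) -> order Mouse
  employee Leo (id=1) -> order Camera
  employee Olivia (id=5) -> order Phone
  employee Olivia (id=5) -> order Tablet
  employee Karen (id=3) -> order Tablet
  employee Uma (id=4) -> order Laptop


6 rows:
Frank, Mouse, 4
Leo, Camera, 6
Olivia, Phone, 1
Olivia, Tablet, 3
Karen, Tablet, 6
Uma, Laptop, 10


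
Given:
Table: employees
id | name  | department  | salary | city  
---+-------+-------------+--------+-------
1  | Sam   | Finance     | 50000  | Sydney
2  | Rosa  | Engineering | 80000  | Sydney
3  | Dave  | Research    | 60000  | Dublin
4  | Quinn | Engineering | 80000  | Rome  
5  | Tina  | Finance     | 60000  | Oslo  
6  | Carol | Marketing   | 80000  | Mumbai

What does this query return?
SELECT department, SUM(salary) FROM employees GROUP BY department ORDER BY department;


Summing salary within each department:
  Engineering: 80000 + 80000 = 160000
  Finance: 50000 + 60000 = 110000
  Marketing: 80000 = 80000
  Research: 60000 = 60000


4 groups:
Engineering, 160000
Finance, 110000
Marketing, 80000
Research, 60000


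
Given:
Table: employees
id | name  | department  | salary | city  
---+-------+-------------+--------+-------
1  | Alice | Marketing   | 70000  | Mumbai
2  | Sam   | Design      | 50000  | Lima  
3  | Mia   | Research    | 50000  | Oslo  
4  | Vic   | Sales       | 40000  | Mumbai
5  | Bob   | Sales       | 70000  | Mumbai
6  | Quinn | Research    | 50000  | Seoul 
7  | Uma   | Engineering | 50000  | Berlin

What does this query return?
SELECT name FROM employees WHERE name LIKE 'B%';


LIKE 'B%' matches names starting with 'B'
Matching: 1

1 rows:
Bob


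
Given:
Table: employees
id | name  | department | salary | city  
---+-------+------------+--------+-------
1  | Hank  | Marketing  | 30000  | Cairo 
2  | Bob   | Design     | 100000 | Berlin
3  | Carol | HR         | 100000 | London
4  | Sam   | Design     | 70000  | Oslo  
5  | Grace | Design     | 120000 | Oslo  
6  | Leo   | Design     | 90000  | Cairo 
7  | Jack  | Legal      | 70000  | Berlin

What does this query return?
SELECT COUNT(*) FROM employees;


COUNT(*) counts all rows

7


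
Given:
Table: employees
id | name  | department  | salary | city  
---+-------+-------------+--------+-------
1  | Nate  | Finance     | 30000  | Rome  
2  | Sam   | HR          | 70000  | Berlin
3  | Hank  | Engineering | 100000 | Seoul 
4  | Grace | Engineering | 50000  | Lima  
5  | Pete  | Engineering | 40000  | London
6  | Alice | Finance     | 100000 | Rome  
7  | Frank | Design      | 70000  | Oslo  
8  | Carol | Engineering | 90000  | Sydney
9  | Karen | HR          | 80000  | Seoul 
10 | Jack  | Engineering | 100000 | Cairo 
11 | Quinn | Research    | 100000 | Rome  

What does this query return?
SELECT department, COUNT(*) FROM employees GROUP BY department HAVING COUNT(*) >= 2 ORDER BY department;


Groups with count >= 2:
  Engineering: 5 -> PASS
  Finance: 2 -> PASS
  HR: 2 -> PASS
  Design: 1 -> filtered out
  Research: 1 -> filtered out


3 groups:
Engineering, 5
Finance, 2
HR, 2


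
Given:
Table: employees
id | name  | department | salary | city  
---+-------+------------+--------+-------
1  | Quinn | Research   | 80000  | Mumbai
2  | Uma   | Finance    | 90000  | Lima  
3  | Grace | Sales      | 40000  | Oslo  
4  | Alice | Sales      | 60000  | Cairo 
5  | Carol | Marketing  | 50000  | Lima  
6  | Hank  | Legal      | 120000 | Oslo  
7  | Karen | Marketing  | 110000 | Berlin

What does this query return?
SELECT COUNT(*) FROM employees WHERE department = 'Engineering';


Counting rows where department = 'Engineering'


0


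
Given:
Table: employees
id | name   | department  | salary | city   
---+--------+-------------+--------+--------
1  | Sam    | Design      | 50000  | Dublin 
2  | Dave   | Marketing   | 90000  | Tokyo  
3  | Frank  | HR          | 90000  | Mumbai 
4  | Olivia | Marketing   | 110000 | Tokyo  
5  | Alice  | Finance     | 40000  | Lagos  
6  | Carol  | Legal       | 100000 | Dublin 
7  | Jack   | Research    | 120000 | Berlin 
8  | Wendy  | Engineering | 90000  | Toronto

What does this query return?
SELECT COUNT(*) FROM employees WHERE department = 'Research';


Counting rows where department = 'Research'
  Jack -> MATCH


1


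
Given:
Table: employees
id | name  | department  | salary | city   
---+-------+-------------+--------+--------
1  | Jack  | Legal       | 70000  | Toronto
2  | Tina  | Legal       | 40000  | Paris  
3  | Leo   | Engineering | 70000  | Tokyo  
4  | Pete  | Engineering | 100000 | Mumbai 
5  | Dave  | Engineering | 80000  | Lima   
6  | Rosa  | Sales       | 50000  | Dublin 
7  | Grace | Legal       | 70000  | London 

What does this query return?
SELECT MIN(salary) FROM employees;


Salaries: 70000, 40000, 70000, 100000, 80000, 50000, 70000
MIN = 40000

40000


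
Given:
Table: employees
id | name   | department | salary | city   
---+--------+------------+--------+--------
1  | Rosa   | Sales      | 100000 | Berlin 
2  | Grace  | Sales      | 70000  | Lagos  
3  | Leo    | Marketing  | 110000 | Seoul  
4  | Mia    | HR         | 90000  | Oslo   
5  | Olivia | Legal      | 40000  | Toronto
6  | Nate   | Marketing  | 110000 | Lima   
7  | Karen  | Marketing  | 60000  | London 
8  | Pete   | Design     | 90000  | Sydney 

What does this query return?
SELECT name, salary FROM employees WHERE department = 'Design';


Filtering: department = 'Design'
Matching rows: 1

1 rows:
Pete, 90000


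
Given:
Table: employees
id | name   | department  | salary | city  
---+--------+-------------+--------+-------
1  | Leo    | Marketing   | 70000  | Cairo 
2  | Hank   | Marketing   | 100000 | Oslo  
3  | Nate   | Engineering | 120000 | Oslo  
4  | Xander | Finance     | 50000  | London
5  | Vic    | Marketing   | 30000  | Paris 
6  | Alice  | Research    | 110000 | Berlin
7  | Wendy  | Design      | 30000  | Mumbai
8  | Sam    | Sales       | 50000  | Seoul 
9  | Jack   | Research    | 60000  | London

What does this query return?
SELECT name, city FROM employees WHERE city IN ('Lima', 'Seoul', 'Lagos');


Filtering: city IN ('Lima', 'Seoul', 'Lagos')
Matching: 1 rows

1 rows:
Sam, Seoul


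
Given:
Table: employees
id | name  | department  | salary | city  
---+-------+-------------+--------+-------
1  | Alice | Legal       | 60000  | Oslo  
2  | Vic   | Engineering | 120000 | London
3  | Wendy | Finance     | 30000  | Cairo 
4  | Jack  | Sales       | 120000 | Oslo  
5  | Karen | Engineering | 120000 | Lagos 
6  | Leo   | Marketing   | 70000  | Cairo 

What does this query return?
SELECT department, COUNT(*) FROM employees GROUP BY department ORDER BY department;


Assigning each row to its department group:
  Alice -> Legal
  Vic -> Engineering
  Wendy -> Finance
  Jack -> Sales
  Karen -> Engineering
  Leo -> Marketing


5 groups:
Engineering, 2
Finance, 1
Legal, 1
Marketing, 1
Sales, 1


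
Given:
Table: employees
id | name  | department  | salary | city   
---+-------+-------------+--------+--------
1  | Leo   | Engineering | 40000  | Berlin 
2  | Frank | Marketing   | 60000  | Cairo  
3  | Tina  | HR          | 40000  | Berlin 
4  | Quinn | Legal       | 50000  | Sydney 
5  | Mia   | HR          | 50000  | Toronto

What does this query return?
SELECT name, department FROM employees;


Projecting columns: name, department

5 rows:
Leo, Engineering
Frank, Marketing
Tina, HR
Quinn, Legal
Mia, HR


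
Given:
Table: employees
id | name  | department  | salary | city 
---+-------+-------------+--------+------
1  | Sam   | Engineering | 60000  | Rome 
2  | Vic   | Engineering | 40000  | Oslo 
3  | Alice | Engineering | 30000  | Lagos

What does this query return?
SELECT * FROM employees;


SELECT * returns all 3 rows with all columns

3 rows:
1, Sam, Engineering, 60000, Rome
2, Vic, Engineering, 40000, Oslo
3, Alice, Engineering, 30000, Lagos


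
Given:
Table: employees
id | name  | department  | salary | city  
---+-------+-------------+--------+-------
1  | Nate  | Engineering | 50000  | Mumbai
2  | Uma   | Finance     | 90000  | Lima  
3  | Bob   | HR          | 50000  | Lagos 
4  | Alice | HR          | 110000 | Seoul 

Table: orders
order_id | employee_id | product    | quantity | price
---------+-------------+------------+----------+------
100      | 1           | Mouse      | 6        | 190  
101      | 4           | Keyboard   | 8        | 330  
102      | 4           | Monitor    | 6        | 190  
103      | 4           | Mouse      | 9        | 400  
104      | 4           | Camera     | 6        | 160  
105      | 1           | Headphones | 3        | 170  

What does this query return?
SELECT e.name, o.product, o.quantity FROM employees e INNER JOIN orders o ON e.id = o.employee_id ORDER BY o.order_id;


Joining employees.id = orders.employee_id:
  employee Nate (id=1) -> order Mouse
  employee Alice (id=4) -> order Keyboard
  employee Alice (id=4) -> order Monitor
  employee Alice (id=4) -> order Mouse
  employee Alice (id=4) -> order Camera
  employee Nate (id=1) -> order Headphones


6 rows:
Nate, Mouse, 6
Alice, Keyboard, 8
Alice, Monitor, 6
Alice, Mouse, 9
Alice, Camera, 6
Nate, Headphones, 3


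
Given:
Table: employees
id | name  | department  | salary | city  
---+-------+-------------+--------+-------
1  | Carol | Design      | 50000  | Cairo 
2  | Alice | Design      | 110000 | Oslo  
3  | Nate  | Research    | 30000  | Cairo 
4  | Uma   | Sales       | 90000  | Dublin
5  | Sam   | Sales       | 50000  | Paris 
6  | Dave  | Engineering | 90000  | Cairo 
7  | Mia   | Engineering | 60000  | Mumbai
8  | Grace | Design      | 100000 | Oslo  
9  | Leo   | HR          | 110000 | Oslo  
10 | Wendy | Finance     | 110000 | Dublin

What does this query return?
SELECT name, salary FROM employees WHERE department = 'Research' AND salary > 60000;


Filtering: department = 'Research' AND salary > 60000
Matching: 0 rows

Empty result set (0 rows)


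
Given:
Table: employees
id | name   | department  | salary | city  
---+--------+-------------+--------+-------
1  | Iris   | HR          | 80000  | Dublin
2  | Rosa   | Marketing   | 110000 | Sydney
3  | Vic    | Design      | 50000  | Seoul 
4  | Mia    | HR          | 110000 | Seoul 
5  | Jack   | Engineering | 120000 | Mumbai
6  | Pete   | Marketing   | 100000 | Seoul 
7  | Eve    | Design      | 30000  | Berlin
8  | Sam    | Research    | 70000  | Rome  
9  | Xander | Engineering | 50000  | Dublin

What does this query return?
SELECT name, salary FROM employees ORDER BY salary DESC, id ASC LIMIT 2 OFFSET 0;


Sort by salary DESC (id ASC tiebreak), then skip 0 and take 2
Rows 1 through 2

2 rows:
Jack, 120000
Rosa, 110000


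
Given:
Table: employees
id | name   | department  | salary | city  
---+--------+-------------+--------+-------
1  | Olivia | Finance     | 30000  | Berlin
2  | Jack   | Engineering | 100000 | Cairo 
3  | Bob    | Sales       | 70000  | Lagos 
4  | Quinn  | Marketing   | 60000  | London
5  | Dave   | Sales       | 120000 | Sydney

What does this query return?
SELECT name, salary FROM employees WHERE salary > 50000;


Filtering: salary > 50000
Matching: 4 rows

4 rows:
Jack, 100000
Bob, 70000
Quinn, 60000
Dave, 120000


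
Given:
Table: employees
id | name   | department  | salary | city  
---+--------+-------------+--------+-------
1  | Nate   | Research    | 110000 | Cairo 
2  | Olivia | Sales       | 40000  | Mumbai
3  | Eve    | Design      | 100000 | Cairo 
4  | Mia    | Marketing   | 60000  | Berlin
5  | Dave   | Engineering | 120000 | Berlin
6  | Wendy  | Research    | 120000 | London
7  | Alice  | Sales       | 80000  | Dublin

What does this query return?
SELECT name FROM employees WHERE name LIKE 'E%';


LIKE 'E%' matches names starting with 'E'
Matching: 1

1 rows:
Eve


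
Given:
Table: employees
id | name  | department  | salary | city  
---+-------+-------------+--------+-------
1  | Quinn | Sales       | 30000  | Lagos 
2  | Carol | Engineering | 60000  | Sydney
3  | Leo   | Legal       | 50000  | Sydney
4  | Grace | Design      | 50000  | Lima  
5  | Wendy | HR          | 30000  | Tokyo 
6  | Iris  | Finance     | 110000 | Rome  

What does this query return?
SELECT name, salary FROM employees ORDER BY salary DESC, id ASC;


Sorting by salary DESC, then id ASC for ties

6 rows:
Iris, 110000
Carol, 60000
Leo, 50000
Grace, 50000
Quinn, 30000
Wendy, 30000


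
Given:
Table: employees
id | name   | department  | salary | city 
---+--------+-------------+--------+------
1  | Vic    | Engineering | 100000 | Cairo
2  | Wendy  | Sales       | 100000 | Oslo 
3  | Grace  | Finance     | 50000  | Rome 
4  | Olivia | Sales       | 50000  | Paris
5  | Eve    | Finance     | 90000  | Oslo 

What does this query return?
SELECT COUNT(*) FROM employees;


COUNT(*) counts all rows

5


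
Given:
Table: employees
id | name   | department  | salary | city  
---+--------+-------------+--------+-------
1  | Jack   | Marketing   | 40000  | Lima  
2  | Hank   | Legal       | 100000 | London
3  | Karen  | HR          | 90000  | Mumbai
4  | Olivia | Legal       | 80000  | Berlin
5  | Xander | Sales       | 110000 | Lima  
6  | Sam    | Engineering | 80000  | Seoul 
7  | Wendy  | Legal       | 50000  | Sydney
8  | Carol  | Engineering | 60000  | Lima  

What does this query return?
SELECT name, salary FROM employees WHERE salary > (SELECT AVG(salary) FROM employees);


Subquery: AVG(salary) = 76250.0
Filtering: salary > 76250.0
  Hank (100000) -> MATCH
  Karen (90000) -> MATCH
  Olivia (80000) -> MATCH
  Xander (110000) -> MATCH
  Sam (80000) -> MATCH


5 rows:
Hank, 100000
Karen, 90000
Olivia, 80000
Xander, 110000
Sam, 80000


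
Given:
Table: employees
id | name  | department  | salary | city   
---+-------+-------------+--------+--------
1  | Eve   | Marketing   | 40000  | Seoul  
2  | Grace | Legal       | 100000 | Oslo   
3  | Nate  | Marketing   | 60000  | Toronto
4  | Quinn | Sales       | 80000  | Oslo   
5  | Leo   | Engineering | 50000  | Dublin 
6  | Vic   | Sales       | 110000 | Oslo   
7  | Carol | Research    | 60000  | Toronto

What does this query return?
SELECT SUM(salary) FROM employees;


SUM(salary) = 40000 + 100000 + 60000 + 80000 + 50000 + 110000 + 60000 = 500000

500000
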